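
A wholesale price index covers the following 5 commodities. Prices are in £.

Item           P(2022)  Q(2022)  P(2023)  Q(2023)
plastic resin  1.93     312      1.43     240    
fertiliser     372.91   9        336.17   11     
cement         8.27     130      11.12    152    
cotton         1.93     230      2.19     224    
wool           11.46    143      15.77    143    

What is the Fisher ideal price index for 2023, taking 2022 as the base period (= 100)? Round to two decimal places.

107.63

Laspeyres component (base-period weights):
ΣP(2023)Q(2022) = 1.43×312 + 336.17×9 + 11.12×130 + 2.19×230 + 15.77×143 = 446.16 + 3025.53 + 1445.6 + 503.7 + 2255.11 = 7676.1
ΣP(2022)Q(2022) = 1.93×312 + 372.91×9 + 8.27×130 + 1.93×230 + 11.46×143 = 602.16 + 3356.19 + 1075.1 + 443.9 + 1638.78 = 7116.13
L = 7676.1 / 7116.13 × 100 = 107.8690
Paasche component (current-period weights):
ΣP(2023)Q(2023) = 1.43×240 + 336.17×11 + 11.12×152 + 2.19×224 + 15.77×143 = 343.2 + 3697.87 + 1690.24 + 490.56 + 2255.11 = 8476.98
ΣP(2022)Q(2023) = 1.93×240 + 372.91×11 + 8.27×152 + 1.93×224 + 11.46×143 = 463.2 + 4102.01 + 1257.04 + 432.32 + 1638.78 = 7893.35
P = 8476.98 / 7893.35 × 100 = 107.3939
Fisher = √(L × P) = √(107.8690 × 107.3939) = 107.6312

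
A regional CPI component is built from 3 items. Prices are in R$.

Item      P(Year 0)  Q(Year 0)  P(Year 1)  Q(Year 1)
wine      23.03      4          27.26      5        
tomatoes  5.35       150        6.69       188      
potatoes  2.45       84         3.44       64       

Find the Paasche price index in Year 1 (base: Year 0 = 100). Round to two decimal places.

126.33

Paasche price index uses current-period quantities as weights.
ΣP(Year 1)·Q(Year 1) = 27.26×5 + 6.69×188 + 3.44×64 = 136.3 + 1257.72 + 220.16 = 1614.18
ΣP(Year 0)·Q(Year 1) = 23.03×5 + 5.35×188 + 2.45×64 = 115.15 + 1005.8 + 156.8 = 1277.75
Index = 1614.18 / 1277.75 × 100 = 126.3299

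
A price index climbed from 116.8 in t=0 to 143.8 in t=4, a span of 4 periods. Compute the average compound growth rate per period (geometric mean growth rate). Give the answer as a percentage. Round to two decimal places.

Growth factor = (143.8/116.8)^(1/4) = (1.231164)^(1/4) = 1.053365
Growth rate = 1.053365 − 1 = 0.053365 = 5.3365%

5.34%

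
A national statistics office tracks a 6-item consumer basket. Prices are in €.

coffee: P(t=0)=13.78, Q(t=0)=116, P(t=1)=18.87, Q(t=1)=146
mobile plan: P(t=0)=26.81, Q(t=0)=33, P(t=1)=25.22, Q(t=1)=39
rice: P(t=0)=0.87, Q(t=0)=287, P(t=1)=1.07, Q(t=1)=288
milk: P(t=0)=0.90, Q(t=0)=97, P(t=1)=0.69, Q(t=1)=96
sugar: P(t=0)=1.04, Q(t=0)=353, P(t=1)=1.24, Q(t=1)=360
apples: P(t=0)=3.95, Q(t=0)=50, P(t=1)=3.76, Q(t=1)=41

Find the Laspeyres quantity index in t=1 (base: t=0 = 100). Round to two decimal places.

Laspeyres quantity index uses base-period prices as weights.
ΣP(t=0)·Q(t=1) = 13.78×146 + 26.81×39 + 0.87×288 + 0.90×96 + 1.04×360 + 3.95×41 = 2011.88 + 1045.59 + 250.56 + 86.4 + 374.4 + 161.95 = 3930.78
ΣP(t=0)·Q(t=0) = 13.78×116 + 26.81×33 + 0.87×287 + 0.90×97 + 1.04×353 + 3.95×50 = 1598.48 + 884.73 + 249.69 + 87.3 + 367.12 + 197.5 = 3384.82
Index = 3930.78 / 3384.82 × 100 = 116.1297

116.13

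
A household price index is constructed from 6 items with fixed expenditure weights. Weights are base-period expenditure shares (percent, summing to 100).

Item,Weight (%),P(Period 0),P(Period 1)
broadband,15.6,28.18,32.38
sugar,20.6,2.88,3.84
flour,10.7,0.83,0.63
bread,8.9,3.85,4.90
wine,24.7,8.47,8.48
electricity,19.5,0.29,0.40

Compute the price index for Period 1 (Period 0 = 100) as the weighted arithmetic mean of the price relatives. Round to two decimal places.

116.47

broadband: 15.6 × (32.38/28.18) = 15.6 × 1.149042 = 17.9251
sugar: 20.6 × (3.84/2.88) = 20.6 × 1.333333 = 27.4667
flour: 10.7 × (0.63/0.83) = 10.7 × 0.759036 = 8.1217
bread: 8.9 × (4.90/3.85) = 8.9 × 1.272727 = 11.3273
wine: 24.7 × (8.48/8.47) = 24.7 × 1.001181 = 24.7292
electricity: 19.5 × (0.40/0.29) = 19.5 × 1.379310 = 26.8966
Index = Σ wᵢ·(p₁ᵢ/p₀ᵢ) = 17.9251 + 27.4667 + 8.1217 + 11.3273 + 24.7292 + 26.8966 = 116.4664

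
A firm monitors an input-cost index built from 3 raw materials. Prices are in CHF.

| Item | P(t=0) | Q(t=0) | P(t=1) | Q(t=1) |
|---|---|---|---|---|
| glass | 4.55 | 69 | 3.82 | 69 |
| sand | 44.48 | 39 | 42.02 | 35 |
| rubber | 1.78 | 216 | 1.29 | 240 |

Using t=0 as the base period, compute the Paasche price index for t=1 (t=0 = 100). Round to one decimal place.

88.9

Paasche price index uses current-period quantities as weights.
ΣP(t=1)·Q(t=1) = 3.82×69 + 42.02×35 + 1.29×240 = 263.58 + 1470.7 + 309.6 = 2043.88
ΣP(t=0)·Q(t=1) = 4.55×69 + 44.48×35 + 1.78×240 = 313.95 + 1556.8 + 427.2 = 2297.95
Index = 2043.88 / 2297.95 × 100 = 88.9436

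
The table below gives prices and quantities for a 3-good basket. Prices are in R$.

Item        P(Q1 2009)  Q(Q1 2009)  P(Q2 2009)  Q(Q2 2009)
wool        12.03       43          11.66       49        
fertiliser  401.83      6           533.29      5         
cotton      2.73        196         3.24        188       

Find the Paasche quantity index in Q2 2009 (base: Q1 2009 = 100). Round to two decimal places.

88.72

Paasche quantity index uses current-period prices as weights.
ΣP(Q2 2009)·Q(Q2 2009) = 11.66×49 + 533.29×5 + 3.24×188 = 571.34 + 2666.45 + 609.12 = 3846.91
ΣP(Q2 2009)·Q(Q1 2009) = 11.66×43 + 533.29×6 + 3.24×196 = 501.38 + 3199.74 + 635.04 = 4336.16
Index = 3846.91 / 4336.16 × 100 = 88.7170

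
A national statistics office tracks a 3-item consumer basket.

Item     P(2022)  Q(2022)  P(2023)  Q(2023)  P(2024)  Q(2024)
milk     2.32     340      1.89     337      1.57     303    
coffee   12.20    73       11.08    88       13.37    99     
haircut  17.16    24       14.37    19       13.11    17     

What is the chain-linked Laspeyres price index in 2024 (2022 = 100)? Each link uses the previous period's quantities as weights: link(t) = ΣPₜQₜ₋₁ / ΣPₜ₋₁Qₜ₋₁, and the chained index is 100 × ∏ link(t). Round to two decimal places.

89.08

Link 2022→2023:
ΣP(2023)Q(2022) = 1.89×340 + 11.08×73 + 14.37×24 = 642.6 + 808.84 + 344.88 = 1796.32
ΣP(2022)Q(2022) = 2.32×340 + 12.20×73 + 17.16×24 = 788.8 + 890.6 + 411.84 = 2091.24
link = 1796.32/2091.24 = 0.858974
Link 2023→2024:
ΣP(2024)Q(2023) = 1.57×337 + 13.37×88 + 13.11×19 = 529.09 + 1176.56 + 249.09 = 1954.74
ΣP(2023)Q(2023) = 1.89×337 + 11.08×88 + 14.37×19 = 636.93 + 975.04 + 273.03 = 1885
link = 1954.74/1885 = 1.036997
Chained index = 100 × 0.858974 × 1.036997 = 89.0753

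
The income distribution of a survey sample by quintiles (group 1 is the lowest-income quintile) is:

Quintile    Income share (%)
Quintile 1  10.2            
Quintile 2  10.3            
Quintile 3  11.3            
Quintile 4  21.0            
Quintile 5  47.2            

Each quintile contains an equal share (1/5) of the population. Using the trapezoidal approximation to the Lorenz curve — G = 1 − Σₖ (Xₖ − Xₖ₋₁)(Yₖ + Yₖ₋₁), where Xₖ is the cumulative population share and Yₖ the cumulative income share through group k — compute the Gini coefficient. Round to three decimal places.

0.339

Cumulative income shares Yₖ: 0.1020, 0.2050, 0.3180, 0.5280, 1.0000
Σ (Xₖ−Xₖ₋₁)(Yₖ+Yₖ₋₁) = (1/5)(0.1020+0.0000) + (1/5)(0.2050+0.1020) + (1/5)(0.3180+0.2050) + (1/5)(0.5280+0.3180) + (1/5)(1.0000+0.5280)
  = 0.0204 + 0.0614 + 0.1046 + 0.1692 + 0.3056 = 0.6612
G = 1 − 0.6612 = 0.3388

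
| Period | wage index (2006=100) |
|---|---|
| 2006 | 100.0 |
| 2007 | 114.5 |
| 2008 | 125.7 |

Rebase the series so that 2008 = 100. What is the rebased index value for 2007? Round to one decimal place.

Rebased(2007) = 114.5 / 125.7 × 100 = 91.0899

91.1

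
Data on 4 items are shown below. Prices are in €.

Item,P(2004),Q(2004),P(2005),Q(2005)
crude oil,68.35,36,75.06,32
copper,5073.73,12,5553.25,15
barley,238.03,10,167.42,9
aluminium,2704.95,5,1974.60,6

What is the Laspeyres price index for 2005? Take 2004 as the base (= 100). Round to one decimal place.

Laspeyres price index uses base-period quantities as weights.
ΣP(2005)·Q(2004) = 75.06×36 + 5553.25×12 + 167.42×10 + 1974.60×5 = 2702.16 + 66639 + 1674.2 + 9873 = 80888.36
ΣP(2004)·Q(2004) = 68.35×36 + 5073.73×12 + 238.03×10 + 2704.95×5 = 2460.6 + 60884.76 + 2380.3 + 13524.75 = 79250.41
Index = 80888.36 / 79250.41 × 100 = 102.0668

102.1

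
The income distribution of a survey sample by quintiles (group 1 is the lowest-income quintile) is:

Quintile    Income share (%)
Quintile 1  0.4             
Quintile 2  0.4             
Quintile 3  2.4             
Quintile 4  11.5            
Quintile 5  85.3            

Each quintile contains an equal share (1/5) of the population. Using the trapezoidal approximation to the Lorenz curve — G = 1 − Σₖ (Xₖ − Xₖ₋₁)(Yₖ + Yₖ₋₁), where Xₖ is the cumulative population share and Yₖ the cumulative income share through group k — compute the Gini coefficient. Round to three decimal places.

0.724

Cumulative income shares Yₖ: 0.0040, 0.0080, 0.0320, 0.1470, 1.0000
Σ (Xₖ−Xₖ₋₁)(Yₖ+Yₖ₋₁) = (1/5)(0.0040+0.0000) + (1/5)(0.0080+0.0040) + (1/5)(0.0320+0.0080) + (1/5)(0.1470+0.0320) + (1/5)(1.0000+0.1470)
  = 0.0008 + 0.0024 + 0.0080 + 0.0358 + 0.2294 = 0.2764
G = 1 − 0.2764 = 0.7236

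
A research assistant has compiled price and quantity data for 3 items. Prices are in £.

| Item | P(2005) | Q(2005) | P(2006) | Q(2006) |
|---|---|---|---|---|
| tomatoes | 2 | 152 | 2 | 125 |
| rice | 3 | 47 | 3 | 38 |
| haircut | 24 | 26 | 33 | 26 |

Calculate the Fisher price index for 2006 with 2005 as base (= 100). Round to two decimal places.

Laspeyres component (base-period weights):
ΣP(2006)Q(2005) = 2×152 + 3×47 + 33×26 = 304 + 141 + 858 = 1303
ΣP(2005)Q(2005) = 2×152 + 3×47 + 24×26 = 304 + 141 + 624 = 1069
L = 1303 / 1069 × 100 = 121.8896
Paasche component (current-period weights):
ΣP(2006)Q(2006) = 2×125 + 3×38 + 33×26 = 250 + 114 + 858 = 1222
ΣP(2005)Q(2006) = 2×125 + 3×38 + 24×26 = 250 + 114 + 624 = 988
P = 1222 / 988 × 100 = 123.6842
Fisher = √(L × P) = √(121.8896 × 123.6842) = 122.7836

122.78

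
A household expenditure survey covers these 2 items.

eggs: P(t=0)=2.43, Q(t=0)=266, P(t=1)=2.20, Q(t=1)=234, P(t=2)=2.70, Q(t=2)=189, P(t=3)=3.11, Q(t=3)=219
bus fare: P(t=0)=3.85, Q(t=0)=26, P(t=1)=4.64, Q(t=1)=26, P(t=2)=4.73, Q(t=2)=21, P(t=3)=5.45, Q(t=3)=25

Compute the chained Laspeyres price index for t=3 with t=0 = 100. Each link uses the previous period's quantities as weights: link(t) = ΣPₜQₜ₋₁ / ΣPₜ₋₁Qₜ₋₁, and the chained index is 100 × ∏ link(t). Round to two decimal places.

129.38

Link t=0→t=1:
ΣP(t=1)Q(t=0) = 2.20×266 + 4.64×26 = 585.2 + 120.64 = 705.84
ΣP(t=0)Q(t=0) = 2.43×266 + 3.85×26 = 646.38 + 100.1 = 746.48
link = 705.84/746.48 = 0.945558
Link t=1→t=2:
ΣP(t=2)Q(t=1) = 2.70×234 + 4.73×26 = 631.8 + 122.98 = 754.78
ΣP(t=1)Q(t=1) = 2.20×234 + 4.64×26 = 514.8 + 120.64 = 635.44
link = 754.78/635.44 = 1.187807
Link t=2→t=3:
ΣP(t=3)Q(t=2) = 3.11×189 + 5.45×21 = 587.79 + 114.45 = 702.24
ΣP(t=2)Q(t=2) = 2.70×189 + 4.73×21 = 510.3 + 99.33 = 609.63
link = 702.24/609.63 = 1.151912
Chained index = 100 × 0.945558 × 1.187807 × 1.151912 = 129.3758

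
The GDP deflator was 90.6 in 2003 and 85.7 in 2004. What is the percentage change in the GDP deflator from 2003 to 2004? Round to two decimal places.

Change = (85.7 − 90.6) / 90.6 × 100
       = -4.9 / 90.6 × 100 = -5.4084%

-5.41%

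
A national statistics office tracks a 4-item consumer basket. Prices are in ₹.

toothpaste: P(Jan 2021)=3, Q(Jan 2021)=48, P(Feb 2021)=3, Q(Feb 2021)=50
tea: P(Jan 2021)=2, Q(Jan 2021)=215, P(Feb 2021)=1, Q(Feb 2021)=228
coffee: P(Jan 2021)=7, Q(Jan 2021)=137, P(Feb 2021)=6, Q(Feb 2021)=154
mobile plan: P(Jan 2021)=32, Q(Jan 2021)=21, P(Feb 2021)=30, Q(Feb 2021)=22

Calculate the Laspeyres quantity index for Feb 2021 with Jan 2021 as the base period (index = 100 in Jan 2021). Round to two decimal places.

108.30

Laspeyres quantity index uses base-period prices as weights.
ΣP(Jan 2021)·Q(Feb 2021) = 3×50 + 2×228 + 7×154 + 32×22 = 150 + 456 + 1078 + 704 = 2388
ΣP(Jan 2021)·Q(Jan 2021) = 3×48 + 2×215 + 7×137 + 32×21 = 144 + 430 + 959 + 672 = 2205
Index = 2388 / 2205 × 100 = 108.2993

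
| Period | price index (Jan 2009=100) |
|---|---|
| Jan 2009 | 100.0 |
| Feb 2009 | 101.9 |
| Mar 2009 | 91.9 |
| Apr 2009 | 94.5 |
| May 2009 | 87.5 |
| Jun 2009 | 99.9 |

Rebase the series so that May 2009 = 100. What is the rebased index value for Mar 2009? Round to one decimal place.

105.0

Rebased(Mar 2009) = 91.9 / 87.5 × 100 = 105.0286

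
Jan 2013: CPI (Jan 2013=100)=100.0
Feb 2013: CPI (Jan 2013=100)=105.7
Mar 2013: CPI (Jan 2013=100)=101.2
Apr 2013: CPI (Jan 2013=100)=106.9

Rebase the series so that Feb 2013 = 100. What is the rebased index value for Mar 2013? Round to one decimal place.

Rebased(Mar 2013) = 101.2 / 105.7 × 100 = 95.7427

95.7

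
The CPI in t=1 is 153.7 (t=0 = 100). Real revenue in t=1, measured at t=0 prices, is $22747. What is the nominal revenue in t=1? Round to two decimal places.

Nominal = Real × (Index/100) = 22747 × (153.7/100)
        = 22747 × 1.537 = 34962.1390

34962.14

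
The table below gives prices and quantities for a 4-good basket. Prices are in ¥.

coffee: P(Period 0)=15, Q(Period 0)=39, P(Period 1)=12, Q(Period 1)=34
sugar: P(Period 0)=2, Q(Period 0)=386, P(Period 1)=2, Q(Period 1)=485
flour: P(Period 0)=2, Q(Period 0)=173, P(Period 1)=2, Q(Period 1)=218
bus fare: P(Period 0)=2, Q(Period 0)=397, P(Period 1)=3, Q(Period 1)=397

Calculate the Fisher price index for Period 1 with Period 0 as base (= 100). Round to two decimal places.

111.05

Laspeyres component (base-period weights):
ΣP(Period 1)Q(Period 0) = 12×39 + 2×386 + 2×173 + 3×397 = 468 + 772 + 346 + 1191 = 2777
ΣP(Period 0)Q(Period 0) = 15×39 + 2×386 + 2×173 + 2×397 = 585 + 772 + 346 + 794 = 2497
L = 2777 / 2497 × 100 = 111.2135
Paasche component (current-period weights):
ΣP(Period 1)Q(Period 1) = 12×34 + 2×485 + 2×218 + 3×397 = 408 + 970 + 436 + 1191 = 3005
ΣP(Period 0)Q(Period 1) = 15×34 + 2×485 + 2×218 + 2×397 = 510 + 970 + 436 + 794 = 2710
P = 3005 / 2710 × 100 = 110.8856
Fisher = √(L × P) = √(111.2135 × 110.8856) = 111.0494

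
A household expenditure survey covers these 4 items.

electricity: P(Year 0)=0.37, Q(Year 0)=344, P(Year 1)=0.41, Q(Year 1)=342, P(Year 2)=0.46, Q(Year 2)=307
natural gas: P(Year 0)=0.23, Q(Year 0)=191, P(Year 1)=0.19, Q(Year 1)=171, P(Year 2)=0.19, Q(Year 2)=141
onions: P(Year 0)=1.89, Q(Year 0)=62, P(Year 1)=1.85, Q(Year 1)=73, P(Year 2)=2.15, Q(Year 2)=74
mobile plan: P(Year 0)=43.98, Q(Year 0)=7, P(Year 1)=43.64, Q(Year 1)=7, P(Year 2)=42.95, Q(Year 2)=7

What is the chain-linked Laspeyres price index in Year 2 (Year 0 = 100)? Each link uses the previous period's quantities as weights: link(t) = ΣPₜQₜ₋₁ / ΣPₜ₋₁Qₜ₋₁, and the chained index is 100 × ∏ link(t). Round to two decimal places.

Link Year 0→Year 1:
ΣP(Year 1)Q(Year 0) = 0.41×344 + 0.19×191 + 1.85×62 + 43.64×7 = 141.04 + 36.29 + 114.7 + 305.48 = 597.51
ΣP(Year 0)Q(Year 0) = 0.37×344 + 0.23×191 + 1.89×62 + 43.98×7 = 127.28 + 43.93 + 117.18 + 307.86 = 596.25
link = 597.51/596.25 = 1.002113
Link Year 1→Year 2:
ΣP(Year 2)Q(Year 1) = 0.46×342 + 0.19×171 + 2.15×73 + 42.95×7 = 157.32 + 32.49 + 156.95 + 300.65 = 647.41
ΣP(Year 1)Q(Year 1) = 0.41×342 + 0.19×171 + 1.85×73 + 43.64×7 = 140.22 + 32.49 + 135.05 + 305.48 = 613.24
link = 647.41/613.24 = 1.055720
Chained index = 100 × 1.002113 × 1.055720 = 105.7951

105.80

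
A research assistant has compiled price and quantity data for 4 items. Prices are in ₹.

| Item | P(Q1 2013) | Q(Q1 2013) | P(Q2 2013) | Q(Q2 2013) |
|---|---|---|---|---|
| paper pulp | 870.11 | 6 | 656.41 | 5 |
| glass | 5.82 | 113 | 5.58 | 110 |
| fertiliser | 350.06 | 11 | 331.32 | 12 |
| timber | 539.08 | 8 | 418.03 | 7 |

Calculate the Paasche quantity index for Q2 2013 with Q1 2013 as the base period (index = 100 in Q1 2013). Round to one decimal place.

93.4

Paasche quantity index uses current-period prices as weights.
ΣP(Q2 2013)·Q(Q2 2013) = 656.41×5 + 5.58×110 + 331.32×12 + 418.03×7 = 3282.05 + 613.8 + 3975.84 + 2926.21 = 10797.9
ΣP(Q2 2013)·Q(Q1 2013) = 656.41×6 + 5.58×113 + 331.32×11 + 418.03×8 = 3938.46 + 630.54 + 3644.52 + 3344.24 = 11557.76
Index = 10797.9 / 11557.76 × 100 = 93.4255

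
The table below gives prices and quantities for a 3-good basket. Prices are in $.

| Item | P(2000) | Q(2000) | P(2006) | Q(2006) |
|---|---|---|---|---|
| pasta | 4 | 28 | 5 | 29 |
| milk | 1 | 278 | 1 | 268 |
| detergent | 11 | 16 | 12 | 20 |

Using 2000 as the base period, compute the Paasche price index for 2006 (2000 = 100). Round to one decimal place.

108.1

Paasche price index uses current-period quantities as weights.
ΣP(2006)·Q(2006) = 5×29 + 1×268 + 12×20 = 145 + 268 + 240 = 653
ΣP(2000)·Q(2006) = 4×29 + 1×268 + 11×20 = 116 + 268 + 220 = 604
Index = 653 / 604 × 100 = 108.1126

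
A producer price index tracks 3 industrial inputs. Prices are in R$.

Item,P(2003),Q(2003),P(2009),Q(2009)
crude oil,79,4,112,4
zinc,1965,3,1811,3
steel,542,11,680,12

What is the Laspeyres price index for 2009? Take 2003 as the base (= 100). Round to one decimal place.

Laspeyres price index uses base-period quantities as weights.
ΣP(2009)·Q(2003) = 112×4 + 1811×3 + 680×11 = 448 + 5433 + 7480 = 13361
ΣP(2003)·Q(2003) = 79×4 + 1965×3 + 542×11 = 316 + 5895 + 5962 = 12173
Index = 13361 / 12173 × 100 = 109.7593

109.8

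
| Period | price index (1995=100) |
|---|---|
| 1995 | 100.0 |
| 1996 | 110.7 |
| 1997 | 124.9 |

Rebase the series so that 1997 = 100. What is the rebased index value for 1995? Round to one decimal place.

80.1

Rebased(1995) = 100.0 / 124.9 × 100 = 80.0641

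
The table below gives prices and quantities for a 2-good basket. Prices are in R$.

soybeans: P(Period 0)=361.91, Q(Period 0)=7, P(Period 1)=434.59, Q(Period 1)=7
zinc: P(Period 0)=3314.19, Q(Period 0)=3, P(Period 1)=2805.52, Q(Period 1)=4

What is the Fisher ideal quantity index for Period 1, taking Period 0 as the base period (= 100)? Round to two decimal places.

Laspeyres component (base-period weights):
ΣP(Period 0)Q(Period 1) = 361.91×7 + 3314.19×4 = 2533.37 + 13256.76 = 15790.13
ΣP(Period 0)Q(Period 0) = 361.91×7 + 3314.19×3 = 2533.37 + 9942.57 = 12475.94
L = 15790.13 / 12475.94 × 100 = 126.5647
Paasche component (current-period weights):
ΣP(Period 1)Q(Period 1) = 434.59×7 + 2805.52×4 = 3042.13 + 11222.08 = 14264.21
ΣP(Period 1)Q(Period 0) = 434.59×7 + 2805.52×3 = 3042.13 + 8416.56 = 11458.69
P = 14264.21 / 11458.69 × 100 = 124.4838
Fisher = √(L × P) = √(126.5647 × 124.4838) = 125.5199

125.52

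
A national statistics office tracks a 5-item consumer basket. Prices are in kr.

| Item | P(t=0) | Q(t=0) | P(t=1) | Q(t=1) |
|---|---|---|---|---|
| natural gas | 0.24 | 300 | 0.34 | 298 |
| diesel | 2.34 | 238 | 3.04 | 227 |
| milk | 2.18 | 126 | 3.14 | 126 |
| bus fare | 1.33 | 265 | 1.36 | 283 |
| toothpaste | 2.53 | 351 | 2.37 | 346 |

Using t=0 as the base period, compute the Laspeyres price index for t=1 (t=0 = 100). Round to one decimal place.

112.6

Laspeyres price index uses base-period quantities as weights.
ΣP(t=1)·Q(t=0) = 0.34×300 + 3.04×238 + 3.14×126 + 1.36×265 + 2.37×351 = 102 + 723.52 + 395.64 + 360.4 + 831.87 = 2413.43
ΣP(t=0)·Q(t=0) = 0.24×300 + 2.34×238 + 2.18×126 + 1.33×265 + 2.53×351 = 72 + 556.92 + 274.68 + 352.45 + 888.03 = 2144.08
Index = 2413.43 / 2144.08 × 100 = 112.5625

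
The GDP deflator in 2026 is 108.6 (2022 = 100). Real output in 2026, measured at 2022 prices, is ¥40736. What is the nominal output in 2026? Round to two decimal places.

44239.30

Nominal = Real × (Index/100) = 40736 × (108.6/100)
        = 40736 × 1.086 = 44239.2960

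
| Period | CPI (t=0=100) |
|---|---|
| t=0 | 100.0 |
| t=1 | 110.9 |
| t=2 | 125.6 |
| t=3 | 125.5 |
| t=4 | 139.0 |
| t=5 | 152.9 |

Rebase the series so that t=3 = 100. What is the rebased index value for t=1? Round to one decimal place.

88.4

Rebased(t=1) = 110.9 / 125.5 × 100 = 88.3665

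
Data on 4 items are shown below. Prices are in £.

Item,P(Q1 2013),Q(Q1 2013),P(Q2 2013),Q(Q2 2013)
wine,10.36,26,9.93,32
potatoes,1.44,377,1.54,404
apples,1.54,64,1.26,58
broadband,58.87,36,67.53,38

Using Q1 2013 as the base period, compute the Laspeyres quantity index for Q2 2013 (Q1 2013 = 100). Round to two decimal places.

106.92

Laspeyres quantity index uses base-period prices as weights.
ΣP(Q1 2013)·Q(Q2 2013) = 10.36×32 + 1.44×404 + 1.54×58 + 58.87×38 = 331.52 + 581.76 + 89.32 + 2237.06 = 3239.66
ΣP(Q1 2013)·Q(Q1 2013) = 10.36×26 + 1.44×377 + 1.54×64 + 58.87×36 = 269.36 + 542.88 + 98.56 + 2119.32 = 3030.12
Index = 3239.66 / 3030.12 × 100 = 106.9152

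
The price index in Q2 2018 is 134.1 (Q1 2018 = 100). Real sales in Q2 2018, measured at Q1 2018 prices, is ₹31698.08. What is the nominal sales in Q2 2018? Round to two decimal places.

42507.13

Nominal = Real × (Index/100) = 31698.08 × (134.1/100)
        = 31698.08 × 1.341 = 42507.1253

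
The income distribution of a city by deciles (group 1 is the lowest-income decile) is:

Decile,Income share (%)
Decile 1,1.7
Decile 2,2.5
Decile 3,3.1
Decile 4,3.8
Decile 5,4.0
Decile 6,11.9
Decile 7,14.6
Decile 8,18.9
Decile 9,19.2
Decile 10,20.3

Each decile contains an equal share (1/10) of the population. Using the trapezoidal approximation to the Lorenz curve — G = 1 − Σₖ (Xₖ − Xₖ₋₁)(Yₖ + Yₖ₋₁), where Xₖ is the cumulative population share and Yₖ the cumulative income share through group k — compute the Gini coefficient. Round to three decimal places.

0.404

Cumulative income shares Yₖ: 0.0170, 0.0420, 0.0730, 0.1110, 0.1510, 0.2700, 0.4160, 0.6050, 0.7970, 1.0000
Σ (Xₖ−Xₖ₋₁)(Yₖ+Yₖ₋₁) = (1/10)(0.0170+0.0000) + (1/10)(0.0420+0.0170) + (1/10)(0.0730+0.0420) + (1/10)(0.1110+0.0730) + (1/10)(0.1510+0.1110) + (1/10)(0.2700+0.1510) + (1/10)(0.4160+0.2700) + (1/10)(0.6050+0.4160) + (1/10)(0.7970+0.6050) + (1/10)(1.0000+0.7970)
  = 0.0017 + 0.0059 + 0.0115 + 0.0184 + 0.0262 + 0.0421 + 0.0686 + 0.1021 + 0.1402 + 0.1797 = 0.5964
G = 1 − 0.5964 = 0.4036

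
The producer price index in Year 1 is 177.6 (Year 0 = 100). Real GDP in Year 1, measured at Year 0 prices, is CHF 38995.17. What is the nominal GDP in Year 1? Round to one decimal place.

69255.4

Nominal = Real × (Index/100) = 38995.17 × (177.6/100)
        = 38995.17 × 1.776 = 69255.4219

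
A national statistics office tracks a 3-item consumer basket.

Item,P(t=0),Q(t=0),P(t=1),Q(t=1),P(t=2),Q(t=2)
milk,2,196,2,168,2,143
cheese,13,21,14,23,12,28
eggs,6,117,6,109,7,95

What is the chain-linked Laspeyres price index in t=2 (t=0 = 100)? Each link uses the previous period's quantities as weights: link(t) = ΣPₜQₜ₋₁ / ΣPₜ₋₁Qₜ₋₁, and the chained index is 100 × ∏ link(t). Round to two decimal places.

106.41

Link t=0→t=1:
ΣP(t=1)Q(t=0) = 2×196 + 14×21 + 6×117 = 392 + 294 + 702 = 1388
ΣP(t=0)Q(t=0) = 2×196 + 13×21 + 6×117 = 392 + 273 + 702 = 1367
link = 1388/1367 = 1.015362
Link t=1→t=2:
ΣP(t=2)Q(t=1) = 2×168 + 12×23 + 7×109 = 336 + 276 + 763 = 1375
ΣP(t=1)Q(t=1) = 2×168 + 14×23 + 6×109 = 336 + 322 + 654 = 1312
link = 1375/1312 = 1.048018
Chained index = 100 × 1.015362 × 1.048018 = 106.4118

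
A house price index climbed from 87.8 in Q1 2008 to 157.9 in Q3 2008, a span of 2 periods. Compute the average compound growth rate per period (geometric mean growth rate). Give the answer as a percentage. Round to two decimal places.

34.10%

Growth factor = (157.9/87.8)^(1/2) = (1.798405)^(1/2) = 1.341046
Growth rate = 1.341046 − 1 = 0.341046 = 34.1046%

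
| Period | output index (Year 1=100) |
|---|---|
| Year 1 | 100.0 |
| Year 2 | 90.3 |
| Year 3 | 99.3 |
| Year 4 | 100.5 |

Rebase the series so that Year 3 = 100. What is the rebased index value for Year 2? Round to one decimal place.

90.9

Rebased(Year 2) = 90.3 / 99.3 × 100 = 90.9366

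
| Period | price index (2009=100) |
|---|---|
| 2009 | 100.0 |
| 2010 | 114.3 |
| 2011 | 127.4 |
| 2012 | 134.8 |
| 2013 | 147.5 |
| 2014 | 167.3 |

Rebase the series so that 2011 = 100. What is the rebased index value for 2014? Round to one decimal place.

131.3

Rebased(2014) = 167.3 / 127.4 × 100 = 131.3187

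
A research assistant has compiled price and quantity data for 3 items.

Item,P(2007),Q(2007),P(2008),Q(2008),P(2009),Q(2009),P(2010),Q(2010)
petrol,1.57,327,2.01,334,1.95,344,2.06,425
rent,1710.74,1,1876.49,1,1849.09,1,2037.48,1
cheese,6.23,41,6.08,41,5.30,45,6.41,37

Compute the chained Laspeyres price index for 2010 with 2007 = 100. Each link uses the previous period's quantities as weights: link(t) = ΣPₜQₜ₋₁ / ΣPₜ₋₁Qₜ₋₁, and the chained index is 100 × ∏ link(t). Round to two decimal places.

Link 2007→2008:
ΣP(2008)Q(2007) = 2.01×327 + 1876.49×1 + 6.08×41 = 657.27 + 1876.49 + 249.28 = 2783.04
ΣP(2007)Q(2007) = 1.57×327 + 1710.74×1 + 6.23×41 = 513.39 + 1710.74 + 255.43 = 2479.56
link = 2783.04/2479.56 = 1.122393
Link 2008→2009:
ΣP(2009)Q(2008) = 1.95×334 + 1849.09×1 + 5.30×41 = 651.3 + 1849.09 + 217.3 = 2717.69
ΣP(2008)Q(2008) = 2.01×334 + 1876.49×1 + 6.08×41 = 671.34 + 1876.49 + 249.28 = 2797.11
link = 2717.69/2797.11 = 0.971606
Link 2009→2010:
ΣP(2010)Q(2009) = 2.06×344 + 2037.48×1 + 6.41×45 = 708.64 + 2037.48 + 288.45 = 3034.57
ΣP(2009)Q(2009) = 1.95×344 + 1849.09×1 + 5.30×45 = 670.8 + 1849.09 + 238.5 = 2758.39
link = 3034.57/2758.39 = 1.100124
Chained index = 100 × 1.122393 × 0.971606 × 1.100124 = 119.9711

119.97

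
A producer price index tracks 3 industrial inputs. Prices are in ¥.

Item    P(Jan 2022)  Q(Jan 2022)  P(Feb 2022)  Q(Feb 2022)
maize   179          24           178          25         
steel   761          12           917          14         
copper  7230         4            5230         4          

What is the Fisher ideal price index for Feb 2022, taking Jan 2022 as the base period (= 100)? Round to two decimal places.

Laspeyres component (base-period weights):
ΣP(Feb 2022)Q(Jan 2022) = 178×24 + 917×12 + 5230×4 = 4272 + 11004 + 20920 = 36196
ΣP(Jan 2022)Q(Jan 2022) = 179×24 + 761×12 + 7230×4 = 4296 + 9132 + 28920 = 42348
L = 36196 / 42348 × 100 = 85.4727
Paasche component (current-period weights):
ΣP(Feb 2022)Q(Feb 2022) = 178×25 + 917×14 + 5230×4 = 4450 + 12838 + 20920 = 38208
ΣP(Jan 2022)Q(Feb 2022) = 179×25 + 761×14 + 7230×4 = 4475 + 10654 + 28920 = 44049
P = 38208 / 44049 × 100 = 86.7398
Fisher = √(L × P) = √(85.4727 × 86.7398) = 86.1039

86.10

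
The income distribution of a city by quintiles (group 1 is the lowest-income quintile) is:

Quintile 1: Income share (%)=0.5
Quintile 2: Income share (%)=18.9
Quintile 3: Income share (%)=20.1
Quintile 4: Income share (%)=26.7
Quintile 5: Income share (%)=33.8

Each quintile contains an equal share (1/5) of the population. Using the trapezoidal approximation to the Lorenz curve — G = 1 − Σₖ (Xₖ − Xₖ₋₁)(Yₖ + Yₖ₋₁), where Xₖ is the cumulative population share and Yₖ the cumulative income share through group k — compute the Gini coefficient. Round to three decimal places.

Cumulative income shares Yₖ: 0.0050, 0.1940, 0.3950, 0.6620, 1.0000
Σ (Xₖ−Xₖ₋₁)(Yₖ+Yₖ₋₁) = (1/5)(0.0050+0.0000) + (1/5)(0.1940+0.0050) + (1/5)(0.3950+0.1940) + (1/5)(0.6620+0.3950) + (1/5)(1.0000+0.6620)
  = 0.0010 + 0.0398 + 0.1178 + 0.2114 + 0.3324 = 0.7024
G = 1 − 0.7024 = 0.2976

0.298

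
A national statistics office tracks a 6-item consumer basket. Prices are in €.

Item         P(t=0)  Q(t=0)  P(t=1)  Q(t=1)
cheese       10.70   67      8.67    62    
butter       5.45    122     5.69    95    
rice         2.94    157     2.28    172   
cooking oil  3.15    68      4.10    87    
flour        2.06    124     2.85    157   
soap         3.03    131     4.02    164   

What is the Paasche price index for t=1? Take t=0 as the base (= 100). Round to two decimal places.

105.48

Paasche price index uses current-period quantities as weights.
ΣP(t=1)·Q(t=1) = 8.67×62 + 5.69×95 + 2.28×172 + 4.10×87 + 2.85×157 + 4.02×164 = 537.54 + 540.55 + 392.16 + 356.7 + 447.45 + 659.28 = 2933.68
ΣP(t=0)·Q(t=1) = 10.70×62 + 5.45×95 + 2.94×172 + 3.15×87 + 2.06×157 + 3.03×164 = 663.4 + 517.75 + 505.68 + 274.05 + 323.42 + 496.92 = 2781.22
Index = 2933.68 / 2781.22 × 100 = 105.4818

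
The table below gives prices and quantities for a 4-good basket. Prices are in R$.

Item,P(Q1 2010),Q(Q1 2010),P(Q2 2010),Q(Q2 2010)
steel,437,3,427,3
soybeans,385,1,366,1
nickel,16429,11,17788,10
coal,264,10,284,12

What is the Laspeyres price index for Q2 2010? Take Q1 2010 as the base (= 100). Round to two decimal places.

108.16

Laspeyres price index uses base-period quantities as weights.
ΣP(Q2 2010)·Q(Q1 2010) = 427×3 + 366×1 + 17788×11 + 284×10 = 1281 + 366 + 195668 + 2840 = 200155
ΣP(Q1 2010)·Q(Q1 2010) = 437×3 + 385×1 + 16429×11 + 264×10 = 1311 + 385 + 180719 + 2640 = 185055
Index = 200155 / 185055 × 100 = 108.1597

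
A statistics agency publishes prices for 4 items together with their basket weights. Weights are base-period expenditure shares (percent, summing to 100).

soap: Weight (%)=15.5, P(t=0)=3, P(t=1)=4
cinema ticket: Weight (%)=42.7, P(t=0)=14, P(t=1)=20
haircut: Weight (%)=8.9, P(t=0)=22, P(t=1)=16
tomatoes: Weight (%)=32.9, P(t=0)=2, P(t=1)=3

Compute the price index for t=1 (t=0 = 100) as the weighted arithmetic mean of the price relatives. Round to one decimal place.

soap: 15.5 × (4/3) = 15.5 × 1.333333 = 20.6667
cinema ticket: 42.7 × (20/14) = 42.7 × 1.428571 = 61.0000
haircut: 8.9 × (16/22) = 8.9 × 0.727273 = 6.4727
tomatoes: 32.9 × (3/2) = 32.9 × 1.500000 = 49.3500
Index = Σ wᵢ·(p₁ᵢ/p₀ᵢ) = 20.6667 + 61.0000 + 6.4727 + 49.3500 = 137.4894

137.5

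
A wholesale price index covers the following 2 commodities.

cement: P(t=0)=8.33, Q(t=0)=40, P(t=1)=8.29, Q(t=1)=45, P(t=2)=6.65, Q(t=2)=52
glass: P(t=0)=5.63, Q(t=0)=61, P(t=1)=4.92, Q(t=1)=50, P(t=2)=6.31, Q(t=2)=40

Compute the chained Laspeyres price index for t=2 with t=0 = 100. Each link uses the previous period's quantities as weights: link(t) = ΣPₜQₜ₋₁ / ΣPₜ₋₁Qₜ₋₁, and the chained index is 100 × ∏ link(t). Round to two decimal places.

Link t=0→t=1:
ΣP(t=1)Q(t=0) = 8.29×40 + 4.92×61 = 331.6 + 300.12 = 631.72
ΣP(t=0)Q(t=0) = 8.33×40 + 5.63×61 = 333.2 + 343.43 = 676.63
link = 631.72/676.63 = 0.933627
Link t=1→t=2:
ΣP(t=2)Q(t=1) = 6.65×45 + 6.31×50 = 299.25 + 315.5 = 614.75
ΣP(t=1)Q(t=1) = 8.29×45 + 4.92×50 = 373.05 + 246 = 619.05
link = 614.75/619.05 = 0.993054
Chained index = 100 × 0.933627 × 0.993054 = 92.7142

92.71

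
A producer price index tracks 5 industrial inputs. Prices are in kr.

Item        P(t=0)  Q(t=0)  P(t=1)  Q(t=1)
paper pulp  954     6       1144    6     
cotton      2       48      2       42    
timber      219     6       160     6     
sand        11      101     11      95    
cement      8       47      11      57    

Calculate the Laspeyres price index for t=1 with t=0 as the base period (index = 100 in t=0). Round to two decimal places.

110.75

Laspeyres price index uses base-period quantities as weights.
ΣP(t=1)·Q(t=0) = 1144×6 + 2×48 + 160×6 + 11×101 + 11×47 = 6864 + 96 + 960 + 1111 + 517 = 9548
ΣP(t=0)·Q(t=0) = 954×6 + 2×48 + 219×6 + 11×101 + 8×47 = 5724 + 96 + 1314 + 1111 + 376 = 8621
Index = 9548 / 8621 × 100 = 110.7528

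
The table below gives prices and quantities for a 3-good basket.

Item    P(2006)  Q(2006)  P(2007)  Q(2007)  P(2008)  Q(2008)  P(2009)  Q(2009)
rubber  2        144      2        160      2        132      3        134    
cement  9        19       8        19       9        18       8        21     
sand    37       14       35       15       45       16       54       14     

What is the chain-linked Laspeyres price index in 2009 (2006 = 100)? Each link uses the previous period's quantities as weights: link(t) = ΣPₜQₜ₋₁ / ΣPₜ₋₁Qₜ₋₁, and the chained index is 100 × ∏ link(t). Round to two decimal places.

136.39

Link 2006→2007:
ΣP(2007)Q(2006) = 2×144 + 8×19 + 35×14 = 288 + 152 + 490 = 930
ΣP(2006)Q(2006) = 2×144 + 9×19 + 37×14 = 288 + 171 + 518 = 977
link = 930/977 = 0.951894
Link 2007→2008:
ΣP(2008)Q(2007) = 2×160 + 9×19 + 45×15 = 320 + 171 + 675 = 1166
ΣP(2007)Q(2007) = 2×160 + 8×19 + 35×15 = 320 + 152 + 525 = 997
link = 1166/997 = 1.169509
Link 2008→2009:
ΣP(2009)Q(2008) = 3×132 + 8×18 + 54×16 = 396 + 144 + 864 = 1404
ΣP(2008)Q(2008) = 2×132 + 9×18 + 45×16 = 264 + 162 + 720 = 1146
link = 1404/1146 = 1.225131
Chained index = 100 × 0.951894 × 1.169509 × 1.225131 = 136.3874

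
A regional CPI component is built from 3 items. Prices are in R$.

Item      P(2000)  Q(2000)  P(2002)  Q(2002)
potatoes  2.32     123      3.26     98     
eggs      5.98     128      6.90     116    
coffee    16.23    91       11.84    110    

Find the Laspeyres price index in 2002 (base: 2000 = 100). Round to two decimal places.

Laspeyres price index uses base-period quantities as weights.
ΣP(2002)·Q(2000) = 3.26×123 + 6.90×128 + 11.84×91 = 400.98 + 883.2 + 1077.44 = 2361.62
ΣP(2000)·Q(2000) = 2.32×123 + 5.98×128 + 16.23×91 = 285.36 + 765.44 + 1476.93 = 2527.73
Index = 2361.62 / 2527.73 × 100 = 93.4285

93.43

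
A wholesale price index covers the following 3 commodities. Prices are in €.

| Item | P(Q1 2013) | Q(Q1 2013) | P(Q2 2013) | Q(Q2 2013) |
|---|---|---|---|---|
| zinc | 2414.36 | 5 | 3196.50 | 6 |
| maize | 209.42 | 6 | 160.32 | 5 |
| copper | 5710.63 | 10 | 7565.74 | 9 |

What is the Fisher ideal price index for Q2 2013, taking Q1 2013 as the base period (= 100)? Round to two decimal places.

131.53

Laspeyres component (base-period weights):
ΣP(Q2 2013)Q(Q1 2013) = 3196.50×5 + 160.32×6 + 7565.74×10 = 15982.5 + 961.92 + 75657.4 = 92601.82
ΣP(Q1 2013)Q(Q1 2013) = 2414.36×5 + 209.42×6 + 5710.63×10 = 12071.8 + 1256.52 + 57106.3 = 70434.62
L = 92601.82 / 70434.62 × 100 = 131.4720
Paasche component (current-period weights):
ΣP(Q2 2013)Q(Q2 2013) = 3196.50×6 + 160.32×5 + 7565.74×9 = 19179 + 801.6 + 68091.66 = 88072.26
ΣP(Q1 2013)Q(Q2 2013) = 2414.36×6 + 209.42×5 + 5710.63×9 = 14486.16 + 1047.1 + 51395.67 = 66928.93
P = 88072.26 / 66928.93 × 100 = 131.5907
Fisher = √(L × P) = √(131.4720 × 131.5907) = 131.5314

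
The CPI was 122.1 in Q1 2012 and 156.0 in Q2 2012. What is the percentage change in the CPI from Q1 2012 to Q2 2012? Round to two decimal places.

27.76%

Change = (156.0 − 122.1) / 122.1 × 100
       = 33.9 / 122.1 × 100 = 27.7641%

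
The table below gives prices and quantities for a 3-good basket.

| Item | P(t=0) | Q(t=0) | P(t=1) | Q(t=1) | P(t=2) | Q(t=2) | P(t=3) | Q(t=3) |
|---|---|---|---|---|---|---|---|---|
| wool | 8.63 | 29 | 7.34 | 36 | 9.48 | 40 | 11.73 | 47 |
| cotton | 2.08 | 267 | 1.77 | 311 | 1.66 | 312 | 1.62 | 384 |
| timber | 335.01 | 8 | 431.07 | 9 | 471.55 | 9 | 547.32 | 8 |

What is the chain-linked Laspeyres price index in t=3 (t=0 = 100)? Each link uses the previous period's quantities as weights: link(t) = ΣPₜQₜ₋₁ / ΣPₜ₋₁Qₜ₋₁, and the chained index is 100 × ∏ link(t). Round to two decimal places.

147.92

Link t=0→t=1:
ΣP(t=1)Q(t=0) = 7.34×29 + 1.77×267 + 431.07×8 = 212.86 + 472.59 + 3448.56 = 4134.01
ΣP(t=0)Q(t=0) = 8.63×29 + 2.08×267 + 335.01×8 = 250.27 + 555.36 + 2680.08 = 3485.71
link = 4134.01/3485.71 = 1.185988
Link t=1→t=2:
ΣP(t=2)Q(t=1) = 9.48×36 + 1.66×311 + 471.55×9 = 341.28 + 516.26 + 4243.95 = 5101.49
ΣP(t=1)Q(t=1) = 7.34×36 + 1.77×311 + 431.07×9 = 264.24 + 550.47 + 3879.63 = 4694.34
link = 5101.49/4694.34 = 1.086732
Link t=2→t=3:
ΣP(t=3)Q(t=2) = 11.73×40 + 1.62×312 + 547.32×9 = 469.2 + 505.44 + 4925.88 = 5900.52
ΣP(t=2)Q(t=2) = 9.48×40 + 1.66×312 + 471.55×9 = 379.2 + 517.92 + 4243.95 = 5141.07
link = 5900.52/5141.07 = 1.147722
Chained index = 100 × 1.185988 × 1.086732 × 1.147722 = 147.9243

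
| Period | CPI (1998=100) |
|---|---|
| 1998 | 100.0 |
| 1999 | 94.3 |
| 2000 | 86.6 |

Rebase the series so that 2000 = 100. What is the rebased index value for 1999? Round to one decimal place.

Rebased(1999) = 94.3 / 86.6 × 100 = 108.8915

108.9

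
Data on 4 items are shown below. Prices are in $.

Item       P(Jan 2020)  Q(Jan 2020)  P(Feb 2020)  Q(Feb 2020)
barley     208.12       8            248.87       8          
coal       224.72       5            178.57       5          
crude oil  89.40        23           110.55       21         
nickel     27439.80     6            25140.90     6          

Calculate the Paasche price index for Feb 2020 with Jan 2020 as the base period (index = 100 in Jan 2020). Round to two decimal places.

92.17

Paasche price index uses current-period quantities as weights.
ΣP(Feb 2020)·Q(Feb 2020) = 248.87×8 + 178.57×5 + 110.55×21 + 25140.90×6 = 1990.96 + 892.85 + 2321.55 + 150845.4 = 156050.76
ΣP(Jan 2020)·Q(Feb 2020) = 208.12×8 + 224.72×5 + 89.40×21 + 27439.80×6 = 1664.96 + 1123.6 + 1877.4 + 164638.8 = 169304.76
Index = 156050.76 / 169304.76 × 100 = 92.1715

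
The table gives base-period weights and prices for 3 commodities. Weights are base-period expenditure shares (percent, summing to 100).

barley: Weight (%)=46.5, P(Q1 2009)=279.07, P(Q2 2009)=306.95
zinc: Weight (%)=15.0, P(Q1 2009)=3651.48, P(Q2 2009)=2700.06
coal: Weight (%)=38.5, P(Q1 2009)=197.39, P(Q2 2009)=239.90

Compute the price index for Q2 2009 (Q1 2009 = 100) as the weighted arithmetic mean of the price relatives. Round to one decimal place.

barley: 46.5 × (306.95/279.07) = 46.5 × 1.099903 = 51.1455
zinc: 15.0 × (2700.06/3651.48) = 15.0 × 0.739443 = 11.0916
coal: 38.5 × (239.90/197.39) = 38.5 × 1.215360 = 46.7914
Index = Σ wᵢ·(p₁ᵢ/p₀ᵢ) = 51.1455 + 11.0916 + 46.7914 = 109.0285

109.0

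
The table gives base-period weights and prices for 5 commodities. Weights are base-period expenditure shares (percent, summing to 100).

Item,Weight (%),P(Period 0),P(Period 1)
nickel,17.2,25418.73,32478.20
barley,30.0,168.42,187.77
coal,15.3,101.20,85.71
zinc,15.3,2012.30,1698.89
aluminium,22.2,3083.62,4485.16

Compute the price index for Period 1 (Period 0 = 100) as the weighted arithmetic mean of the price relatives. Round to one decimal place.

nickel: 17.2 × (32478.20/25418.73) = 17.2 × 1.277727 = 21.9769
barley: 30.0 × (187.77/168.42) = 30.0 × 1.114891 = 33.4467
coal: 15.3 × (85.71/101.20) = 15.3 × 0.846937 = 12.9581
zinc: 15.3 × (1698.89/2012.30) = 15.3 × 0.844253 = 12.9171
aluminium: 22.2 × (4485.16/3083.62) = 22.2 × 1.454511 = 32.2901
Index = Σ wᵢ·(p₁ᵢ/p₀ᵢ) = 21.9769 + 33.4467 + 12.9581 + 12.9171 + 32.2901 = 113.5890

113.6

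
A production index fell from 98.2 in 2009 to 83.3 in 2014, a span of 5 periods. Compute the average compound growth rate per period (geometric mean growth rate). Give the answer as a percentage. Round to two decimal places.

-3.24%

Growth factor = (83.3/98.2)^(1/5) = (0.848269)^(1/5) = 0.967624
Growth rate = 0.967624 − 1 = -0.032376 = -3.2376%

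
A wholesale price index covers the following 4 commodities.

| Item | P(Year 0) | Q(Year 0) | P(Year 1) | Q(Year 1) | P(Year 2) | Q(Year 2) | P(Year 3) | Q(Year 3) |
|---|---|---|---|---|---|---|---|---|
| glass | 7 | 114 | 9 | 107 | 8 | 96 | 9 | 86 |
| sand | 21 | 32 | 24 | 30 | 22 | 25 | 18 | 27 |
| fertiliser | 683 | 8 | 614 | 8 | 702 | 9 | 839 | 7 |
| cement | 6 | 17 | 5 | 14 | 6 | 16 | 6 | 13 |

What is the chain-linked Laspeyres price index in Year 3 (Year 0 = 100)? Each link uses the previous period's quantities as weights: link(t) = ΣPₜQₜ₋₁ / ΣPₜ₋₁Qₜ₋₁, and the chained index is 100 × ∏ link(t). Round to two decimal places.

Link Year 0→Year 1:
ΣP(Year 1)Q(Year 0) = 9×114 + 24×32 + 614×8 + 5×17 = 1026 + 768 + 4912 + 85 = 6791
ΣP(Year 0)Q(Year 0) = 7×114 + 21×32 + 683×8 + 6×17 = 798 + 672 + 5464 + 102 = 7036
link = 6791/7036 = 0.965179
Link Year 1→Year 2:
ΣP(Year 2)Q(Year 1) = 8×107 + 22×30 + 702×8 + 6×14 = 856 + 660 + 5616 + 84 = 7216
ΣP(Year 1)Q(Year 1) = 9×107 + 24×30 + 614×8 + 5×14 = 963 + 720 + 4912 + 70 = 6665
link = 7216/6665 = 1.082671
Link Year 2→Year 3:
ΣP(Year 3)Q(Year 2) = 9×96 + 18×25 + 839×9 + 6×16 = 864 + 450 + 7551 + 96 = 8961
ΣP(Year 2)Q(Year 2) = 8×96 + 22×25 + 702×9 + 6×16 = 768 + 550 + 6318 + 96 = 7732
link = 8961/7732 = 1.158950
Chained index = 100 × 0.965179 × 1.082671 × 1.158950 = 121.1069

121.11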